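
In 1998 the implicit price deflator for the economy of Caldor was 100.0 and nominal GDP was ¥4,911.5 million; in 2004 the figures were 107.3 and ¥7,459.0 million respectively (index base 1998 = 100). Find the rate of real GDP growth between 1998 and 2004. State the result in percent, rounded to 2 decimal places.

Real GDP 1998 = 4911.5 / 1.000 = 4911.50.
Real GDP 2004 = 7459.0 / 1.073 = 6951.54.
Real growth = 6951.54 / 4911.50 − 1 = 0.4154.

41.54%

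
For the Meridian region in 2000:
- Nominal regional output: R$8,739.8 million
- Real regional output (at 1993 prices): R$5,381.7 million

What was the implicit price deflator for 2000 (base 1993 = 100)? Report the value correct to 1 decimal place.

162.4

implicit price deflator = (Nominal / Real) × 100 = 8739.8 / 5381.7 × 100 = 162.40.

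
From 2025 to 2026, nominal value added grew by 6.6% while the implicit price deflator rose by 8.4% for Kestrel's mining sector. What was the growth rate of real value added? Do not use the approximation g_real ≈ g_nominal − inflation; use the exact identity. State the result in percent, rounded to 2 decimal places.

-1.66%

(1 + g_nom) = (1 + g_real)(1 + π), so g_real = 1.0660 / 1.0840 − 1 = -0.01661.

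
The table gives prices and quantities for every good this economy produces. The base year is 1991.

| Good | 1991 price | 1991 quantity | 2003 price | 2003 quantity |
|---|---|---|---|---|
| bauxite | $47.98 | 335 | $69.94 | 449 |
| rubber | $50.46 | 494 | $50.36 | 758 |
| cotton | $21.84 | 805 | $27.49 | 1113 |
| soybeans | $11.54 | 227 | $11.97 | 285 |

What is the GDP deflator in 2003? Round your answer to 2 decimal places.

Nominal GDP 2003 = 69.94·449 + 50.36·758 + 27.49·1113 + 11.97·285 = 103583.76.
Real GDP 2003 (at 1991 prices) = 47.98·449 + 50.46·758 + 21.84·1113 + 11.54·285 = 87388.52.
Deflator = Nominal/Real × 100 = 103583.76/87388.52 × 100 = 118.532.

118.53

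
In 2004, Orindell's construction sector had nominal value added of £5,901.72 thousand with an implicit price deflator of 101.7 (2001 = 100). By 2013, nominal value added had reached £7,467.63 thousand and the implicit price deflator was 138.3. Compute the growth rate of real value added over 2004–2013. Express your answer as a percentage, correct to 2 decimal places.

Real value added 2004 = 5901.72 / 1.017 = 5803.07.
Real value added 2013 = 7467.63 / 1.383 = 5399.59.
Real growth = 5399.59 / 5803.07 − 1 = -0.0695.

-6.95%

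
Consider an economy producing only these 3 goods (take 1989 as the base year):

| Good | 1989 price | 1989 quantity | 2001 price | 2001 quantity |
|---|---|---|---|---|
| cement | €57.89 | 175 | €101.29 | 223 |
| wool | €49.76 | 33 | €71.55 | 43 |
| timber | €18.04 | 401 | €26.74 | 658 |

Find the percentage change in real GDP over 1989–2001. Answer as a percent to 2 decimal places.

Real GDP 1989 = Nominal GDP 1989 = 57.89·175 + 49.76·33 + 18.04·401 = 19006.87.
Real GDP 2001 (at 1989 prices) = 57.89·223 + 49.76·43 + 18.04·658 = 26919.47.
Real growth = 26919.47/19006.87 − 1 = 0.4163.

41.63%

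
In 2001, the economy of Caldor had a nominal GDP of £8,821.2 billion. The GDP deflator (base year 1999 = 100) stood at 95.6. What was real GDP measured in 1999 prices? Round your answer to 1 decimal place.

Real GDP = Nominal / (GDP deflator/100) = 8821.2 / 0.956 = 9227.20.

£9,227.2 billion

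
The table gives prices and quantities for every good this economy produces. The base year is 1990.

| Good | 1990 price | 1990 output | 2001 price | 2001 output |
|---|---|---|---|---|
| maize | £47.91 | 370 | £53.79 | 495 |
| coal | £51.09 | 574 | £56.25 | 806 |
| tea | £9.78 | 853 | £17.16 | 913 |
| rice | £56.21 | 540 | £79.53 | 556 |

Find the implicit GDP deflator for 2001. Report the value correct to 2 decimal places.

125.48

Nominal GDP 2001 = 53.79·495 + 56.25·806 + 17.16·913 + 79.53·556 = 131849.31.
Real GDP 2001 (at 1990 prices) = 47.91·495 + 51.09·806 + 9.78·913 + 56.21·556 = 105075.89.
Deflator = Nominal/Real × 100 = 131849.31/105075.89 × 100 = 125.480.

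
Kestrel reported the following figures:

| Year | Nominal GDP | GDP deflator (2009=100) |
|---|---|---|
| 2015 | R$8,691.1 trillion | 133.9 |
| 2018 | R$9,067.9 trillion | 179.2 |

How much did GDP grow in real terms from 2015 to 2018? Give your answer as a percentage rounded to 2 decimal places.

-22.04%

Deflate each year: 2015 → 8691.1/1.339 = 6490.74; 2018 → 9067.9/1.792 = 5060.21.
So real GDP changed by 5060.21/6490.74 − 1 = -0.2204, i.e. -22.04%.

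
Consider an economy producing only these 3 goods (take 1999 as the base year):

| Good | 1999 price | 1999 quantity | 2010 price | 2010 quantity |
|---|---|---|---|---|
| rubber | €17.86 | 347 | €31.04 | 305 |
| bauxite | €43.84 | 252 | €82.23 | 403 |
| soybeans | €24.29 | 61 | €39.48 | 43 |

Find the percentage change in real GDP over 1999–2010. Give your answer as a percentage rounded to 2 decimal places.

Real GDP 1999 = Nominal GDP 1999 = 17.86·347 + 43.84·252 + 24.29·61 = 18726.79.
Real GDP 2010 (at 1999 prices) = 17.86·305 + 43.84·403 + 24.29·43 = 24159.29.
Real growth = 24159.29/18726.79 − 1 = 0.2901.

29.01%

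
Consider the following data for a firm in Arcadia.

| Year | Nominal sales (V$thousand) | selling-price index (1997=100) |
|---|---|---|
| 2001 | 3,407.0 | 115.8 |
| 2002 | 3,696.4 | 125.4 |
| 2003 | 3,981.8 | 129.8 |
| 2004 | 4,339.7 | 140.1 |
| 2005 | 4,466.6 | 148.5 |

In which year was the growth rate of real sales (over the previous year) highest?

2003

2002: real = 3696.4/1.254 = 2947.69; growth vs 2001 (2942.14) = 0.19%.
2003: real = 3981.8/1.298 = 3067.64; growth vs 2002 (2947.69) = 4.07%.
2004: real = 4339.7/1.401 = 3097.57; growth vs 2003 (3067.64) = 0.98%.
2005: real = 4466.6/1.485 = 3007.81; growth vs 2004 (3097.57) = -2.90%.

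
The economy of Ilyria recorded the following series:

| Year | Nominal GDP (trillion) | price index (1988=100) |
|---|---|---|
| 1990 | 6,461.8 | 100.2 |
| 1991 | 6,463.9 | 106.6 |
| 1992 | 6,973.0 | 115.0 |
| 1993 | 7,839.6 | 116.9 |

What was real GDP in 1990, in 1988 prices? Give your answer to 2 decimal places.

Real GDP 1990 = 6461.8 / 1.002 = 6448.90.

6,448.90 trillion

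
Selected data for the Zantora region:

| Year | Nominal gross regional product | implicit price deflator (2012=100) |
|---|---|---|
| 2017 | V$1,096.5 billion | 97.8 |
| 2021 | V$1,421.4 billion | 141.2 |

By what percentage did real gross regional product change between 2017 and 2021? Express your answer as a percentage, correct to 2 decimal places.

-10.21%

Deflate each year: 2017 → 1096.5/0.978 = 1121.17; 2021 → 1421.4/1.412 = 1006.66.
So real gross regional product changed by 1006.66/1121.17 − 1 = -0.1021, i.e. -10.21%.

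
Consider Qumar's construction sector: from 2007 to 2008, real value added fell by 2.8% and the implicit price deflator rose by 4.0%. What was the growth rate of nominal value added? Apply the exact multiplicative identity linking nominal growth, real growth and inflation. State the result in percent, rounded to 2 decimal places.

(1 + g_nom) = (1 + g_real)(1 + π) = 0.9720 × 1.0400 = 1.01088.

1.09%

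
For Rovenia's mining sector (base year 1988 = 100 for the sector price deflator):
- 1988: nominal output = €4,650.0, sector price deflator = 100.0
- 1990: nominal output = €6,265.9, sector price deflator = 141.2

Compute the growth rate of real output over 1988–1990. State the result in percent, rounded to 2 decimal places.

-4.57%

Real output 1988 = 4650.0 / 1.000 = 4650.00.
Real output 1990 = 6265.9 / 1.412 = 4437.61.
Real growth = 4437.61 / 4650.00 − 1 = -0.0457.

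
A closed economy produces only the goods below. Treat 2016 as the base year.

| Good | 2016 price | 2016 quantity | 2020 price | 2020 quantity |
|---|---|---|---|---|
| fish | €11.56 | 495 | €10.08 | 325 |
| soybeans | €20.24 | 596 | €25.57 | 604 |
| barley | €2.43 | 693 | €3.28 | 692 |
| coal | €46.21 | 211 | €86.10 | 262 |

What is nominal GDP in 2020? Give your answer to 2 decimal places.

Nominal GDP 2020 = Σ (p_2020 × q_2020) = 10.08·325 + 25.57·604 + 3.28·692 + 86.10·262 = 43548.24.

€43548.24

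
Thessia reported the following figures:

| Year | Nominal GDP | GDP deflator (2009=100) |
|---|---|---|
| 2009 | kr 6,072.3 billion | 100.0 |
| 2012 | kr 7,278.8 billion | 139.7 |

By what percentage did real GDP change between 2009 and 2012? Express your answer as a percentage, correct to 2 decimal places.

-14.20%

Deflate each year: 2009 → 6072.3/1.000 = 6072.30; 2012 → 7278.8/1.397 = 5210.31.
So real GDP changed by 5210.31/6072.30 − 1 = -0.1420, i.e. -14.20%.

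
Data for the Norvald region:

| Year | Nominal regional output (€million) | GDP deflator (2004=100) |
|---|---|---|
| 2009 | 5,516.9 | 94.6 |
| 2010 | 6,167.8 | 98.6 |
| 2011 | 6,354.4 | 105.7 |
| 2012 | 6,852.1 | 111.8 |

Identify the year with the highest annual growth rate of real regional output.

2010: real = 6167.8/0.986 = 6255.38; growth vs 2009 (5831.82) = 7.26%.
2011: real = 6354.4/1.057 = 6011.73; growth vs 2010 (6255.38) = -3.90%.
2012: real = 6852.1/1.118 = 6128.89; growth vs 2011 (6011.73) = 1.95%.

2010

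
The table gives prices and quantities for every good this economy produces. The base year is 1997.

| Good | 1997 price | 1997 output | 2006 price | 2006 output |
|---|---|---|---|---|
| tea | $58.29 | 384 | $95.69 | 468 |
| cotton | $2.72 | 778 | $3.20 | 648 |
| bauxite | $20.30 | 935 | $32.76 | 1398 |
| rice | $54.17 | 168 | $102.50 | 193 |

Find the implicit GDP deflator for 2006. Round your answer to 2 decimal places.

165.65

Nominal GDP 2006 = 95.69·468 + 3.20·648 + 32.76·1398 + 102.50·193 = 112437.50.
Real GDP 2006 (at 1997 prices) = 58.29·468 + 2.72·648 + 20.30·1398 + 54.17·193 = 67876.49.
Deflator = Nominal/Real × 100 = 112437.50/67876.49 × 100 = 165.650.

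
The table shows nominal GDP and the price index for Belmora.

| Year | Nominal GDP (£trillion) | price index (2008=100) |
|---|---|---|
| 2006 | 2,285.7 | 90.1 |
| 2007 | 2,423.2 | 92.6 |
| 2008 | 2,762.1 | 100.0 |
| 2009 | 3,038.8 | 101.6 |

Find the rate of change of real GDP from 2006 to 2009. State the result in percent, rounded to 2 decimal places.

Real GDP 2006 = 2285.7/0.901 = 2536.85.
Real GDP 2009 = 3038.8/1.016 = 2990.94.
Change = 2990.94/2536.85 − 1 = 0.1790.

17.90%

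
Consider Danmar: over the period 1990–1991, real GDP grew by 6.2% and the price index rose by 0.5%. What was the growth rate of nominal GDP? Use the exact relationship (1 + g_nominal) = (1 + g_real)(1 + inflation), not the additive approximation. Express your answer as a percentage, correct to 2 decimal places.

6.73%

(1 + g_nom) = (1 + g_real)(1 + π) = 1.0620 × 1.0050 = 1.06731.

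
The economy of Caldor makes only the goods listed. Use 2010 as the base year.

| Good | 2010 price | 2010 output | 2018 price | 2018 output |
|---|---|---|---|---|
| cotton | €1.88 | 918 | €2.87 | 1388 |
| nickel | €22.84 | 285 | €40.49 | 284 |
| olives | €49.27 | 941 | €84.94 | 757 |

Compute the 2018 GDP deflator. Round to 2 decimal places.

171.97

Nominal GDP 2018 = 2.87·1388 + 40.49·284 + 84.94·757 = 79782.30.
Real GDP 2018 (at 2010 prices) = 1.88·1388 + 22.84·284 + 49.27·757 = 46393.39.
Deflator = Nominal/Real × 100 = 79782.30/46393.39 × 100 = 171.969.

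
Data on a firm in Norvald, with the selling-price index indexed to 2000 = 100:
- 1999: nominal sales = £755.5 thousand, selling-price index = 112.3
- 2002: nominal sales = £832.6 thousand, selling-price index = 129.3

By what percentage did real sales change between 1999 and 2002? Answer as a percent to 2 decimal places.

Real sales 1999 = 755.5 / 1.123 = 672.75.
Real sales 2002 = 832.6 / 1.293 = 643.93.
Real growth = 643.93 / 672.75 − 1 = -0.0428.

-4.28%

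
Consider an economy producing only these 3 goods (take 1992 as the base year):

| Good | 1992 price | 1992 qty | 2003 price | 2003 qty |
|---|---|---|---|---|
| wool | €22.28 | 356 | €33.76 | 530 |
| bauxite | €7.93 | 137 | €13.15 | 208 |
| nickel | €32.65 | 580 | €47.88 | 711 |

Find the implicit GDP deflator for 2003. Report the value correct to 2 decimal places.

149.08

Nominal GDP 2003 = 33.76·530 + 13.15·208 + 47.88·711 = 54670.68.
Real GDP 2003 (at 1992 prices) = 22.28·530 + 7.93·208 + 32.65·711 = 36671.99.
Deflator = Nominal/Real × 100 = 54670.68/36671.99 × 100 = 149.080.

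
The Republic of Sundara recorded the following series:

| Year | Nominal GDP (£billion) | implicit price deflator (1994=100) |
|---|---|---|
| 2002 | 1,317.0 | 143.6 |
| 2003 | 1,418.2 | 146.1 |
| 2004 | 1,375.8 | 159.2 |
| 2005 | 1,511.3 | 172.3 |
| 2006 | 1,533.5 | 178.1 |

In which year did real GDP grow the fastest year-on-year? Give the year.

2003: real = 1418.2/1.461 = 970.70; growth vs 2002 (917.13) = 5.84%.
2004: real = 1375.8/1.592 = 864.20; growth vs 2003 (970.70) = -10.97%.
2005: real = 1511.3/1.723 = 877.13; growth vs 2004 (864.20) = 1.50%.
2006: real = 1533.5/1.781 = 861.03; growth vs 2005 (877.13) = -1.84%.

2003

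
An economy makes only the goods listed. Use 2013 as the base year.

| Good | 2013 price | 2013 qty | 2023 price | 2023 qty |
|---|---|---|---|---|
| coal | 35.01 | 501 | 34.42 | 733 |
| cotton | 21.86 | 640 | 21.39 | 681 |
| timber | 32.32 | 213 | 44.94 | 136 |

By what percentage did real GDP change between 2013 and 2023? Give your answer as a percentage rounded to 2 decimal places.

17.00%

Real GDP 2013 = Nominal GDP 2013 = 35.01·501 + 21.86·640 + 32.32·213 = 38414.57.
Real GDP 2023 (at 2013 prices) = 35.01·733 + 21.86·681 + 32.32·136 = 44944.51.
Real growth = 44944.51/38414.57 − 1 = 0.1700.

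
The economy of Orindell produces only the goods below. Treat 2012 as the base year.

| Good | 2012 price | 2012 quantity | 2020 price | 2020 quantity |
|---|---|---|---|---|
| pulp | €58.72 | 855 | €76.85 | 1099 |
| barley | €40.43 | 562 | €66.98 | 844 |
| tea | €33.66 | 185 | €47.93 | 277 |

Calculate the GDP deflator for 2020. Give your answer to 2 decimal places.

142.87

Nominal GDP 2020 = 76.85·1099 + 66.98·844 + 47.93·277 = 154265.88.
Real GDP 2020 (at 2012 prices) = 58.72·1099 + 40.43·844 + 33.66·277 = 107980.02.
Deflator = Nominal/Real × 100 = 154265.88/107980.02 × 100 = 142.865.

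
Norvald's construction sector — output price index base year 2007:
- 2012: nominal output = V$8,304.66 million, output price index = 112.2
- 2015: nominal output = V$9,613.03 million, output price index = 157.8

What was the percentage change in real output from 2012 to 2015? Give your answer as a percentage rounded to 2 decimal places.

Real output 2012 = 8304.66 / 1.122 = 7401.66.
Real output 2015 = 9613.03 / 1.578 = 6091.91.
Real growth = 6091.91 / 7401.66 − 1 = -0.1770.

-17.70%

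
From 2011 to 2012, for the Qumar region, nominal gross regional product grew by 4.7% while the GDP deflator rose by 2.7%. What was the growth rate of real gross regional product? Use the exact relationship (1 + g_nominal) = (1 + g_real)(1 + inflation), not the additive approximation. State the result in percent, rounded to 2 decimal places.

(1 + g_nom) = (1 + g_real)(1 + π), so g_real = 1.0470 / 1.0270 − 1 = 0.01947.

1.95%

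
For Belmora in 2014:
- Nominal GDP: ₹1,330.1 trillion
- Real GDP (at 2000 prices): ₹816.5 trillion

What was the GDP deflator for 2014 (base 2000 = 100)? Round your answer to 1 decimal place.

162.9

GDP deflator = (Nominal / Real) × 100 = 1330.1 / 816.5 × 100 = 162.90.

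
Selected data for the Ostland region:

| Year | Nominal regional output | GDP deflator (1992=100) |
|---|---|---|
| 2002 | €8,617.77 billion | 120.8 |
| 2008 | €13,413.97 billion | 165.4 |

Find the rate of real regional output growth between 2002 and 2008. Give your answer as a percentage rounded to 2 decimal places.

Real regional output 2002 = 8617.77 / 1.208 = 7133.92.
Real regional output 2008 = 13413.97 / 1.654 = 8110.02.
Real growth = 8110.02 / 7133.92 − 1 = 0.1368.

13.68%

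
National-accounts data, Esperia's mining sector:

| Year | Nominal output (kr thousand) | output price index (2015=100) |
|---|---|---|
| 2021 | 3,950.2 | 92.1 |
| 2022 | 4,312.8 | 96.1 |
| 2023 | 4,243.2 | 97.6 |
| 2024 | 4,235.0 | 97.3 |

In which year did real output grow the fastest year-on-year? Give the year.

2022

2022: real = 4312.8/0.961 = 4487.83; growth vs 2021 (4289.03) = 4.64%.
2023: real = 4243.2/0.976 = 4347.54; growth vs 2022 (4487.83) = -3.13%.
2024: real = 4235.0/0.973 = 4352.52; growth vs 2023 (4347.54) = 0.11%.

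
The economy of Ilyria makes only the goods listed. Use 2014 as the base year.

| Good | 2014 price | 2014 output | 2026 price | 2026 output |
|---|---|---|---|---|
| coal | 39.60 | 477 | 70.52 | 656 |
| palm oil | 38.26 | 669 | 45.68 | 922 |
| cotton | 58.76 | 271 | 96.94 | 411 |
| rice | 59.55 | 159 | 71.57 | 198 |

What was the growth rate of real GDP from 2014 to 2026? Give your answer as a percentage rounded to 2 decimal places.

Real GDP 2014 = Nominal GDP 2014 = 39.60·477 + 38.26·669 + 58.76·271 + 59.55·159 = 69877.55.
Real GDP 2026 (at 2014 prices) = 39.60·656 + 38.26·922 + 58.76·411 + 59.55·198 = 97194.58.
Real growth = 97194.58/69877.55 − 1 = 0.3909.

39.09%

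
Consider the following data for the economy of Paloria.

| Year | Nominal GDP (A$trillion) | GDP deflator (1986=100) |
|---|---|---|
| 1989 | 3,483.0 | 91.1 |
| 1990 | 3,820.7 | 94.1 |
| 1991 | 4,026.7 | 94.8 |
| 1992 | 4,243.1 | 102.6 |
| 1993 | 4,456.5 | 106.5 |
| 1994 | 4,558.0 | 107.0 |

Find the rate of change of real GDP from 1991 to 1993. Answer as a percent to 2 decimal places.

Real GDP 1991 = 4026.7/0.948 = 4247.57.
Real GDP 1993 = 4456.5/1.065 = 4184.51.
Change = 4184.51/4247.57 − 1 = -0.0148.

-1.48%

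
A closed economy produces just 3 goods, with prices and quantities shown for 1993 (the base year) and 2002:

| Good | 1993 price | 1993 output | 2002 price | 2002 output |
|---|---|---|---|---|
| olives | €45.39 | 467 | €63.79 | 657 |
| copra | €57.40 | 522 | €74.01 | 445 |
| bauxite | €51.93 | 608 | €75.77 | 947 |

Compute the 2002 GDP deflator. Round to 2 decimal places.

Nominal GDP 2002 = 63.79·657 + 74.01·445 + 75.77·947 = 146598.67.
Real GDP 2002 (at 1993 prices) = 45.39·657 + 57.40·445 + 51.93·947 = 104541.94.
Deflator = Nominal/Real × 100 = 146598.67/104541.94 × 100 = 140.230.

140.23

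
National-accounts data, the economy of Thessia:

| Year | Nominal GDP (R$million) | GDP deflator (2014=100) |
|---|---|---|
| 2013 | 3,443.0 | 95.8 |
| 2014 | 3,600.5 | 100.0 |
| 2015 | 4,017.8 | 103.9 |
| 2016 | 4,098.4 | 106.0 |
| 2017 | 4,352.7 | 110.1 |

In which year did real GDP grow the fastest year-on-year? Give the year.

2014: real = 3600.5/1.000 = 3600.50; growth vs 2013 (3593.95) = 0.18%.
2015: real = 4017.8/1.039 = 3866.99; growth vs 2014 (3600.50) = 7.40%.
2016: real = 4098.4/1.060 = 3866.42; growth vs 2015 (3866.99) = -0.01%.
2017: real = 4352.7/1.101 = 3953.41; growth vs 2016 (3866.42) = 2.25%.

2015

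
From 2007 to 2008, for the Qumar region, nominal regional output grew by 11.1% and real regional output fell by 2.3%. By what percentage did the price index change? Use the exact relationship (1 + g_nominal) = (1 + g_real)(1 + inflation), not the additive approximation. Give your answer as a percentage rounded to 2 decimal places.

13.72%

(1 + g_nom) = (1 + g_real)(1 + π), so π = 1.1110 / 0.9770 − 1 = 0.13715.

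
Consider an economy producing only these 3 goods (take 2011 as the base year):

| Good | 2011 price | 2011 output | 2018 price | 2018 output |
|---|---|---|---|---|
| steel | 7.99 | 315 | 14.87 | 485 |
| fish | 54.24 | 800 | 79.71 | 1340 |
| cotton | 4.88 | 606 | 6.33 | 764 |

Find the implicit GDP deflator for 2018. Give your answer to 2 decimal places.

148.05

Nominal GDP 2018 = 14.87·485 + 79.71·1340 + 6.33·764 = 118859.47.
Real GDP 2018 (at 2011 prices) = 7.99·485 + 54.24·1340 + 4.88·764 = 80285.07.
Deflator = Nominal/Real × 100 = 118859.47/80285.07 × 100 = 148.047.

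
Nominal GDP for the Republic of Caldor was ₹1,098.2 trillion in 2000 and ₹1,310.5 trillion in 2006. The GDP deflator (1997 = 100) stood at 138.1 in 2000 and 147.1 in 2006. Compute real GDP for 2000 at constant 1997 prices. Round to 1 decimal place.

₹795.2 trillion

Real GDP = Nominal / (GDP deflator/100) = 1098.2 / 1.381 = 795.22.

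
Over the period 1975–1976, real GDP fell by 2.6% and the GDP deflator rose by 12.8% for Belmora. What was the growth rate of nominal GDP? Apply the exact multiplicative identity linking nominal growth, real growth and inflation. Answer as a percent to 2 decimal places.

(1 + g_nom) = (1 + g_real)(1 + π) = 0.9740 × 1.1280 = 1.09867.

9.87%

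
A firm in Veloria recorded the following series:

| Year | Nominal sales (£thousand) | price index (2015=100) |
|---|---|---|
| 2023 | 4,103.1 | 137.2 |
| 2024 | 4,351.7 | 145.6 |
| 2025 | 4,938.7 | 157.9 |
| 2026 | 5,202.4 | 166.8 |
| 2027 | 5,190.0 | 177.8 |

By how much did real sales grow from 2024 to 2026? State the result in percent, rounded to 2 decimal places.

Real sales 2024 = 4351.7/1.456 = 2988.80.
Real sales 2026 = 5202.4/1.668 = 3118.94.
Change = 3118.94/2988.80 − 1 = 0.0435.

4.35%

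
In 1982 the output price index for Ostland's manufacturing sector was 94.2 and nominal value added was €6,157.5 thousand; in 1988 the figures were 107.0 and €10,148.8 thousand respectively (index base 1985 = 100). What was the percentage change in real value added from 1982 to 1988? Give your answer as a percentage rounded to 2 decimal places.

45.10%

Real value added 1982 = 6157.5 / 0.942 = 6536.62.
Real value added 1988 = 10148.8 / 1.070 = 9484.86.
Real growth = 9484.86 / 6536.62 − 1 = 0.4510.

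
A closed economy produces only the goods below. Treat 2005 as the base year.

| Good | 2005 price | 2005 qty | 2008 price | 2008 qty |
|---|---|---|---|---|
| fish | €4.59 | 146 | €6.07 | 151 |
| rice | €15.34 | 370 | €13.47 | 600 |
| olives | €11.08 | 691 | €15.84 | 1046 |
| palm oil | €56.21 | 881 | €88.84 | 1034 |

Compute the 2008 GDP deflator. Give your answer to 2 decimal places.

147.51

Nominal GDP 2008 = 6.07·151 + 13.47·600 + 15.84·1046 + 88.84·1034 = 117427.77.
Real GDP 2008 (at 2005 prices) = 4.59·151 + 15.34·600 + 11.08·1046 + 56.21·1034 = 79607.91.
Deflator = Nominal/Real × 100 = 117427.77/79607.91 × 100 = 147.508.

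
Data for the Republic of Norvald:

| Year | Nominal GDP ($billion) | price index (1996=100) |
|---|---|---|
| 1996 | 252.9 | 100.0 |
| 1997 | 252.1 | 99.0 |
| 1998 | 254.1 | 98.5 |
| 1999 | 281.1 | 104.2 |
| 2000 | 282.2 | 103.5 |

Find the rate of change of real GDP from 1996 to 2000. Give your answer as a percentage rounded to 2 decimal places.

7.81%

Real GDP 1996 = 252.9/1.000 = 252.90.
Real GDP 2000 = 282.2/1.035 = 272.66.
Change = 272.66/252.90 − 1 = 0.0781.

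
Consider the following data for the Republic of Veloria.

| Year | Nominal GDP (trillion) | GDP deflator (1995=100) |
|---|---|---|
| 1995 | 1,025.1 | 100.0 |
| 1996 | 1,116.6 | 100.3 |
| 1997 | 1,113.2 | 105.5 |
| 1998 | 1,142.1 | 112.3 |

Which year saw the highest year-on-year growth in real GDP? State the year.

1996: real = 1116.6/1.003 = 1113.26; growth vs 1995 (1025.10) = 8.60%.
1997: real = 1113.2/1.055 = 1055.17; growth vs 1996 (1113.26) = -5.22%.
1998: real = 1142.1/1.123 = 1017.01; growth vs 1997 (1055.17) = -3.62%.

1996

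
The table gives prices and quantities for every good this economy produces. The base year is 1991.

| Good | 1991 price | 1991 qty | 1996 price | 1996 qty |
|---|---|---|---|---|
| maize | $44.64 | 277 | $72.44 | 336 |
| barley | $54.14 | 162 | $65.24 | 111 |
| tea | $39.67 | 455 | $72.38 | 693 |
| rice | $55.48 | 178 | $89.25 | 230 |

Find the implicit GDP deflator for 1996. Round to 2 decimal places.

Nominal GDP 1996 = 72.44·336 + 65.24·111 + 72.38·693 + 89.25·230 = 102268.32.
Real GDP 1996 (at 1991 prices) = 44.64·336 + 54.14·111 + 39.67·693 + 55.48·230 = 61260.29.
Deflator = Nominal/Real × 100 = 102268.32/61260.29 × 100 = 166.941.

166.94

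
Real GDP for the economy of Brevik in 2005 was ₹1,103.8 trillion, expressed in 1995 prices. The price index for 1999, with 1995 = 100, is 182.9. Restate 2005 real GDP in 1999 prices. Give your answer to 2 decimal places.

Real GDP in 1999 prices = Real GDP in 1995 prices × (P_1999/P_1995) = 1103.8 × 1.829 = 2018.85.

₹2,018.85 trillion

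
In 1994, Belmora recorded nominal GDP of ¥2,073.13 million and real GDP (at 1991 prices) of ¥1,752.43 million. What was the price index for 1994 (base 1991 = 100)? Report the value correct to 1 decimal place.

price index = (Nominal / Real) × 100 = 2073.13 / 1752.43 × 100 = 118.30.

118.3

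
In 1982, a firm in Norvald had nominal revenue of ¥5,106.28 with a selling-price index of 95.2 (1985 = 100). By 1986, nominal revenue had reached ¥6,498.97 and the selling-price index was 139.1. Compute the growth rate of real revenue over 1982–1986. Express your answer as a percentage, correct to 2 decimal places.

Deflate each year: 1982 → 5106.28/0.952 = 5363.74; 1986 → 6498.97/1.391 = 4672.16.
So real revenue changed by 4672.16/5363.74 − 1 = -0.1289, i.e. -12.89%.

-12.89%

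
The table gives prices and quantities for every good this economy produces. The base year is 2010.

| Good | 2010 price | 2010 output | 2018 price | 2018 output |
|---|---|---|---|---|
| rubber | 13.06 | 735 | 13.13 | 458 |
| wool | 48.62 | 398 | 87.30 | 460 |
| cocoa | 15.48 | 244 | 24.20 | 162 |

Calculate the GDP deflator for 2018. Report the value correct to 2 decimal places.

162.35

Nominal GDP 2018 = 13.13·458 + 87.30·460 + 24.20·162 = 50091.94.
Real GDP 2018 (at 2010 prices) = 13.06·458 + 48.62·460 + 15.48·162 = 30854.44.
Deflator = Nominal/Real × 100 = 50091.94/30854.44 × 100 = 162.349.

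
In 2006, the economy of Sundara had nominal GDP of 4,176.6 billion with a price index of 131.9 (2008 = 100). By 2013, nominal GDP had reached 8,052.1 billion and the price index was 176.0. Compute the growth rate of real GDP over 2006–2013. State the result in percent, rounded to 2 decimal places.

44.48%

Real GDP 2006 = 4176.6 / 1.319 = 3166.49.
Real GDP 2013 = 8052.1 / 1.760 = 4575.06.
Real growth = 4575.06 / 3166.49 − 1 = 0.4448.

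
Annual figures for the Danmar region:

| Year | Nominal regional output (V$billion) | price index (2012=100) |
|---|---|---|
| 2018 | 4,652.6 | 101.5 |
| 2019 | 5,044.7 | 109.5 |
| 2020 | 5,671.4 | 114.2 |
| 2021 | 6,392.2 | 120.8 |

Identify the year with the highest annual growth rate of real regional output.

2019: real = 5044.7/1.095 = 4607.03; growth vs 2018 (4583.84) = 0.51%.
2020: real = 5671.4/1.142 = 4966.20; growth vs 2019 (4607.03) = 7.80%.
2021: real = 6392.2/1.208 = 5291.56; growth vs 2020 (4966.20) = 6.55%.

2020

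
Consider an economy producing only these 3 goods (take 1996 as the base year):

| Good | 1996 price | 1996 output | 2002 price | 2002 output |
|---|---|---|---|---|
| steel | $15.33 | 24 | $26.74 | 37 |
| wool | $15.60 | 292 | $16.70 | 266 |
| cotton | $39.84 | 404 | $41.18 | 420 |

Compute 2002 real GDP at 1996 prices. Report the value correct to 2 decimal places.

$21449.61

Real GDP 2002 = Σ (p_1996 × q_2002) = 15.33·37 + 15.60·266 + 39.84·420 = 21449.61.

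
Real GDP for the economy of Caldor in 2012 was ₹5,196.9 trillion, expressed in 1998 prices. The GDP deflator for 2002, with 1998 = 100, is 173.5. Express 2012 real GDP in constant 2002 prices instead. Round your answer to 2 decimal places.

₹9,016.62 trillion

Real GDP in 2002 prices = Real GDP in 1998 prices × (P_2002/P_1998) = 5196.9 × 1.735 = 9016.62.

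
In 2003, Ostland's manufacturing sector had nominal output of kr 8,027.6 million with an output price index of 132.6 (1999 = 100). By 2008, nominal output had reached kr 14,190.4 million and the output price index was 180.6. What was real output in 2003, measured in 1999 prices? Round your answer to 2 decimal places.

kr 6,054.00 million

Real output = Nominal / (output price index/100) = 8027.6 / 1.326 = 6054.00.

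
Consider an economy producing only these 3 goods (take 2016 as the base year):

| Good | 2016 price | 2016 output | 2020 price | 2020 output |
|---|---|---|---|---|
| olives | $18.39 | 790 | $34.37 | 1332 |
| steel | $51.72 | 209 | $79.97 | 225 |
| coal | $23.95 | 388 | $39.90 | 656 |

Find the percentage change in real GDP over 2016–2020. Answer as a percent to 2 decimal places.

Real GDP 2016 = Nominal GDP 2016 = 18.39·790 + 51.72·209 + 23.95·388 = 34630.18.
Real GDP 2020 (at 2016 prices) = 18.39·1332 + 51.72·225 + 23.95·656 = 51843.68.
Real growth = 51843.68/34630.18 − 1 = 0.4971.

49.71%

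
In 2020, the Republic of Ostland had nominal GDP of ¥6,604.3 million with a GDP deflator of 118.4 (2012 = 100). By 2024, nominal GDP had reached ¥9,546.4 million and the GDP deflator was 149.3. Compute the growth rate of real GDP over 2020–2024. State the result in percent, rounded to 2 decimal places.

Deflate each year: 2020 → 6604.3/1.184 = 5577.96; 2024 → 9546.4/1.493 = 6394.11.
So real GDP changed by 6394.11/5577.96 − 1 = 0.1463, i.e. 14.63%.

14.63%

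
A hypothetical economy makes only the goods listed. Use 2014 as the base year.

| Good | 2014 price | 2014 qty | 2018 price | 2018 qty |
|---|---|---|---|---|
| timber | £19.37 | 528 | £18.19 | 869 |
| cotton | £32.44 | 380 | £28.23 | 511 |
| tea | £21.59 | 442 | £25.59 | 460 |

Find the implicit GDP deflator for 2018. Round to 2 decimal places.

96.92

Nominal GDP 2018 = 18.19·869 + 28.23·511 + 25.59·460 = 42004.04.
Real GDP 2018 (at 2014 prices) = 19.37·869 + 32.44·511 + 21.59·460 = 43340.77.
Deflator = Nominal/Real × 100 = 42004.04/43340.77 × 100 = 96.916.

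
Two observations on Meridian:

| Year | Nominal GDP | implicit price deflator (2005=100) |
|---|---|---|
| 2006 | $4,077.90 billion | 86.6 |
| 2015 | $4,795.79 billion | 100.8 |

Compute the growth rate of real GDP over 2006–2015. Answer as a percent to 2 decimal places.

1.04%

Real GDP 2006 = 4077.90 / 0.866 = 4708.89.
Real GDP 2015 = 4795.79 / 1.008 = 4757.73.
Real growth = 4757.73 / 4708.89 − 1 = 0.0104.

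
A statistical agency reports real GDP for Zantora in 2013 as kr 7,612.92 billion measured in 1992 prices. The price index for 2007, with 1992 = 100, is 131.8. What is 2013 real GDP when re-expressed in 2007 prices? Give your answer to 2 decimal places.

kr 10,033.83 billion

Real GDP in 2007 prices = Real GDP in 1992 prices × (P_2007/P_1992) = 7612.92 × 1.318 = 10033.83.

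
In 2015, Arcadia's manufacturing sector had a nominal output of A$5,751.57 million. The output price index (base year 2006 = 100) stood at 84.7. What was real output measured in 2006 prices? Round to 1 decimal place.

A$6,790.5 million

Real output = Nominal / (output price index/100) = 5751.57 / 0.847 = 6790.52.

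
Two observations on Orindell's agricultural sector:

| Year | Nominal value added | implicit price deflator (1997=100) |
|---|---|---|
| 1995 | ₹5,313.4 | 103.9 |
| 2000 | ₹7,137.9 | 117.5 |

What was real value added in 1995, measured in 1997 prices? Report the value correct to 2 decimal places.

₹5,113.96

Real value added = Nominal / (implicit price deflator/100) = 5313.4 / 1.039 = 5113.96.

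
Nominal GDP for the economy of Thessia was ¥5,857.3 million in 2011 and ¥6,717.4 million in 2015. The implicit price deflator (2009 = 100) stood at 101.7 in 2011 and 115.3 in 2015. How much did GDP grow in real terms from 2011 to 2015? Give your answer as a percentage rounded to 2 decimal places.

1.16%

Deflate each year: 2011 → 5857.3/1.017 = 5759.39; 2015 → 6717.4/1.153 = 5826.02.
So real GDP changed by 5826.02/5759.39 − 1 = 0.0116, i.e. 1.16%.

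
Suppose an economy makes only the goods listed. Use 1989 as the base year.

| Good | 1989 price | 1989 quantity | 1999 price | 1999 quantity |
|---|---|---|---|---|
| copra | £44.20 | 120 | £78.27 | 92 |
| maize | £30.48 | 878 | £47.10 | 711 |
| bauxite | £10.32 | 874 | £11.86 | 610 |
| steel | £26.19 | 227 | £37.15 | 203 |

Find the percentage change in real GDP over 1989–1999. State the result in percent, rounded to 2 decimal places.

Real GDP 1989 = Nominal GDP 1989 = 44.20·120 + 30.48·878 + 10.32·874 + 26.19·227 = 47030.25.
Real GDP 1999 (at 1989 prices) = 44.20·92 + 30.48·711 + 10.32·610 + 26.19·203 = 37349.45.
Real growth = 37349.45/47030.25 − 1 = -0.2058.

-20.58%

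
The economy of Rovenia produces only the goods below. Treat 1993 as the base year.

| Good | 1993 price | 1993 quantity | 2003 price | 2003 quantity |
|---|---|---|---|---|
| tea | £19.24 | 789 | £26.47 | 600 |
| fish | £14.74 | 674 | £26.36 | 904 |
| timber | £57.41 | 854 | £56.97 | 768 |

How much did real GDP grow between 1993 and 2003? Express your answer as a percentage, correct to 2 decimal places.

Real GDP 1993 = Nominal GDP 1993 = 19.24·789 + 14.74·674 + 57.41·854 = 74143.26.
Real GDP 2003 (at 1993 prices) = 19.24·600 + 14.74·904 + 57.41·768 = 68959.84.
Real growth = 68959.84/74143.26 − 1 = -0.0699.

-6.99%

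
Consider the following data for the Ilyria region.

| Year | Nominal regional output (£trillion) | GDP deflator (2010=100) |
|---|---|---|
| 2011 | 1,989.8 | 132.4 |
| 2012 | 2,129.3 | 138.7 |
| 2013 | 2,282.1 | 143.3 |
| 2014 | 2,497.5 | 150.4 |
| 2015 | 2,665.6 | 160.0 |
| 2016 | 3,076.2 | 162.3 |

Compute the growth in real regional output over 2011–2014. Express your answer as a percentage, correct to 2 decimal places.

10.49%

Real regional output 2011 = 1989.8/1.324 = 1502.87.
Real regional output 2014 = 2497.5/1.504 = 1660.57.
Change = 1660.57/1502.87 − 1 = 0.1049.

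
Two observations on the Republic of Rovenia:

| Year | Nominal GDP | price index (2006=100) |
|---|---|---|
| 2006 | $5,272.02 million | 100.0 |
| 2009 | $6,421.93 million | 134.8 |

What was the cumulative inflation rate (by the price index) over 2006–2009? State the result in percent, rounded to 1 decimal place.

34.8%

Price-level change = 134.8 / 100.0 − 1 = 0.3480.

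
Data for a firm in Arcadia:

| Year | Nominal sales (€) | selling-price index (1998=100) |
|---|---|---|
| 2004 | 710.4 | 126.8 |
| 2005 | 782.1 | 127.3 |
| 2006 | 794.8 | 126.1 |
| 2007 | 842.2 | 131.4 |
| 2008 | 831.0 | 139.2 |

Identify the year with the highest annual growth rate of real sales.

2005: real = 782.1/1.273 = 614.38; growth vs 2004 (560.25) = 9.66%.
2006: real = 794.8/1.261 = 630.29; growth vs 2005 (614.38) = 2.59%.
2007: real = 842.2/1.314 = 640.94; growth vs 2006 (630.29) = 1.69%.
2008: real = 831.0/1.392 = 596.98; growth vs 2007 (640.94) = -6.86%.

2005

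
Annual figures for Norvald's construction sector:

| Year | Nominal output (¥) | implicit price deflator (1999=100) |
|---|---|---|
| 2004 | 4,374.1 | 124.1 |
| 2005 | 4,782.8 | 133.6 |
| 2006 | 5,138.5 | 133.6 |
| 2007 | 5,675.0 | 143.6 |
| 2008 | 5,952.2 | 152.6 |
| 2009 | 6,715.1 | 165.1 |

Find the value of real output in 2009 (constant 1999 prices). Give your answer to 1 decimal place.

¥4,067.3

Real output 2009 = 6715.1 / 1.651 = 4067.29.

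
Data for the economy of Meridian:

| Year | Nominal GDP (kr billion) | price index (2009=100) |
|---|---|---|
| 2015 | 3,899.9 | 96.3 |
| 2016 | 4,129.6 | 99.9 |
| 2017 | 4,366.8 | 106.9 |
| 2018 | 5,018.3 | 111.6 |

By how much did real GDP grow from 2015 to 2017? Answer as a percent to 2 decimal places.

Real GDP 2015 = 3899.9/0.963 = 4049.74.
Real GDP 2017 = 4366.8/1.069 = 4084.94.
Change = 4084.94/4049.74 − 1 = 0.0087.

0.87%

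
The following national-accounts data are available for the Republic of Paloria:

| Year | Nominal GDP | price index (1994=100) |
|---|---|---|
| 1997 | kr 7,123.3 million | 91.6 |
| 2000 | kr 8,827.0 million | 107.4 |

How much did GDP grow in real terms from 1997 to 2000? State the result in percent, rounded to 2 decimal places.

Real GDP 1997 = 7123.3 / 0.916 = 7776.53.
Real GDP 2000 = 8827.0 / 1.074 = 8218.81.
Real growth = 8218.81 / 7776.53 − 1 = 0.0569.

5.69%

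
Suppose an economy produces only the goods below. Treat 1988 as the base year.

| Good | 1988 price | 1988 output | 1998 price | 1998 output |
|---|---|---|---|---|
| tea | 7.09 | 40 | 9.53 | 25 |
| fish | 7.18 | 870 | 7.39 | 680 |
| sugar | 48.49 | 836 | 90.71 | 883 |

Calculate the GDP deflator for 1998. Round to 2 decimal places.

Nominal GDP 1998 = 9.53·25 + 7.39·680 + 90.71·883 = 85360.38.
Real GDP 1998 (at 1988 prices) = 7.09·25 + 7.18·680 + 48.49·883 = 47876.32.
Deflator = Nominal/Real × 100 = 85360.38/47876.32 × 100 = 178.294.

178.29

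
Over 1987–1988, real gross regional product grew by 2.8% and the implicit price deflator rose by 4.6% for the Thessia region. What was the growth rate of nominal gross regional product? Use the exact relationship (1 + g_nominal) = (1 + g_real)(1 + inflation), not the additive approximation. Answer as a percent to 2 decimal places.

(1 + g_nom) = (1 + g_real)(1 + π) = 1.0280 × 1.0460 = 1.07529.

7.53%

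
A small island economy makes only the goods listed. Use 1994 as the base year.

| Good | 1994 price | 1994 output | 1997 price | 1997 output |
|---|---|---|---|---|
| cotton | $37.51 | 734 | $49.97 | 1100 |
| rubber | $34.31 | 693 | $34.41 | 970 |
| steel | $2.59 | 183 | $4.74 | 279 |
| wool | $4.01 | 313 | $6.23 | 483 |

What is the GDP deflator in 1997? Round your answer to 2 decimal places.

Nominal GDP 1997 = 49.97·1100 + 34.41·970 + 4.74·279 + 6.23·483 = 92676.25.
Real GDP 1997 (at 1994 prices) = 37.51·1100 + 34.31·970 + 2.59·279 + 4.01·483 = 77201.14.
Deflator = Nominal/Real × 100 = 92676.25/77201.14 × 100 = 120.045.

120.05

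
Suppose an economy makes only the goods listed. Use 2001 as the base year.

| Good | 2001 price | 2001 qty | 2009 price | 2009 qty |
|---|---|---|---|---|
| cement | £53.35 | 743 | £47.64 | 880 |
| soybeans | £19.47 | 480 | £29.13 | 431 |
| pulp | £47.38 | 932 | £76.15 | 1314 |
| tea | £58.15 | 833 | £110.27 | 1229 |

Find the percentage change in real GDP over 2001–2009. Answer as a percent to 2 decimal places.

33.54%

Real GDP 2001 = Nominal GDP 2001 = 53.35·743 + 19.47·480 + 47.38·932 + 58.15·833 = 141581.76.
Real GDP 2009 (at 2001 prices) = 53.35·880 + 19.47·431 + 47.38·1314 + 58.15·1229 = 189063.24.
Real growth = 189063.24/141581.76 − 1 = 0.3354.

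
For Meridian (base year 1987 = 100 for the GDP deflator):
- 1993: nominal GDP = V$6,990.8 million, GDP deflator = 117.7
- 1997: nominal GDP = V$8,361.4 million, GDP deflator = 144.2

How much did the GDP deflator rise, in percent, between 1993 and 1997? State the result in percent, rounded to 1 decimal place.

Price-level change = 144.2 / 117.7 − 1 = 0.2251.

22.5%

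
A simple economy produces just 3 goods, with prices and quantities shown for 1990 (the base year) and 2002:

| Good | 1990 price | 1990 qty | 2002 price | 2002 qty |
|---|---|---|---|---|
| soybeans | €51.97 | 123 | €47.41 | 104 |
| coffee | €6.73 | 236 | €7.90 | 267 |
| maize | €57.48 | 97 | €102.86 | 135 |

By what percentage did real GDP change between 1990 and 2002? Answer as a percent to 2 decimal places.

10.37%

Real GDP 1990 = Nominal GDP 1990 = 51.97·123 + 6.73·236 + 57.48·97 = 13556.15.
Real GDP 2002 (at 1990 prices) = 51.97·104 + 6.73·267 + 57.48·135 = 14961.59.
Real growth = 14961.59/13556.15 − 1 = 0.1037.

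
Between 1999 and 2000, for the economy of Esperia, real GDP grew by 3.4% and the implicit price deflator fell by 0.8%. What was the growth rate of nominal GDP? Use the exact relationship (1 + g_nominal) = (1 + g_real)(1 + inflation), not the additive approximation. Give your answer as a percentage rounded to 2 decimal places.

(1 + g_nom) = (1 + g_real)(1 + π) = 1.0340 × 0.9920 = 1.02573.

2.57%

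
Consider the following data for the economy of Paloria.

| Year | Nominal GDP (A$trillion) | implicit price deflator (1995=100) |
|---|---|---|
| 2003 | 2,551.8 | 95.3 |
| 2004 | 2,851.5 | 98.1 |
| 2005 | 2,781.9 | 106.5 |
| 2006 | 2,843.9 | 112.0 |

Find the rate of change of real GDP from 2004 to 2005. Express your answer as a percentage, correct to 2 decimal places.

-10.14%

Real GDP 2004 = 2851.5/0.981 = 2906.73.
Real GDP 2005 = 2781.9/1.065 = 2612.11.
Change = 2612.11/2906.73 − 1 = -0.1014.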